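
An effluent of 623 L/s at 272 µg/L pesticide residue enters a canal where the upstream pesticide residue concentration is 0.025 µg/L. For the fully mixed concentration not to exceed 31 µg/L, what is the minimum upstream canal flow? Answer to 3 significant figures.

4850 L/s

Set C_mix = 31: (Q·0.02500 + 623.0·272.0) / (Q + 623.0) = 31
→ Q = 623.0·(272.0 − 31)/(31 − 0.02500) = 4847 L/s.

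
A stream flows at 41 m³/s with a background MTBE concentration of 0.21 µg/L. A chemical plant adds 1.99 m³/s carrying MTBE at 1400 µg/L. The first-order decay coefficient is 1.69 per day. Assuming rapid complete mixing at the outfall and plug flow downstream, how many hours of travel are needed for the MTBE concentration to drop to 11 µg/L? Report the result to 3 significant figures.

Flow-weighted average: C = (41.00·0.2100 + 1.990·1400) / 42.99 = 2795/42.99 = 65.01 µg/L.
65.01·exp(−k·t) = 11 → t = ln(65.01/11)/k = 90830 s = 25.23 h.

25.2 h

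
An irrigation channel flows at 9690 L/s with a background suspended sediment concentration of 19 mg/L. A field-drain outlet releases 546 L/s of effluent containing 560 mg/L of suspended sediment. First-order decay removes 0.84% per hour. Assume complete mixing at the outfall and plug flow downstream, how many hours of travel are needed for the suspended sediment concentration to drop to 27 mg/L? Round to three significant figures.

67.9 h

Flow-weighted average: C = (9690·19.00 + 546.0·560.0) / 10240 = 489900/10240 = 47.86 mg/L.
0.84%/h lost → k = −ln(1 − 0.0084) = 0.008435 h⁻¹.
47.86·exp(−k·t) = 27 → t = ln(47.86/27)/k = 244300 s = 67.86 h.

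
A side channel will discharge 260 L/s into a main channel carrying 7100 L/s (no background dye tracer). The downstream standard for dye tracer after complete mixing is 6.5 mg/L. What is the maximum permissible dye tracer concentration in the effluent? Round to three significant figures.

At the limit, (Qr·Cr + Qe·Cₑ)/(Qr + Qe) = 6.5:
Cₑ = (7360·6.5 − 7100·0) / 260.0 = 184.0 mg/L.

184 mg/L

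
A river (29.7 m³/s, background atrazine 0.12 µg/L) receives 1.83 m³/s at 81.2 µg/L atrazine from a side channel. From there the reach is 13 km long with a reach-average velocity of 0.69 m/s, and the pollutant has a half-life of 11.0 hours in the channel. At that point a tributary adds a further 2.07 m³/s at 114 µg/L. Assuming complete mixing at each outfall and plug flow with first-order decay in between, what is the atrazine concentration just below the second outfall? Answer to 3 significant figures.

Mixed concentration C = ΣQC/ΣQ = (29.70·0.1200 + 1.830·81.20) / 31.53 = 152.2/31.53 = 4.826 µg/L; combined flow 31.53 m³/s.
Travel time t = 13·1000 / 0.69 = 18840 s = 5.233 h.
Half-life 11.0 h → k = ln 2 / 11.0 = 0.06301 h⁻¹ = 1.512 d⁻¹.
Decay over the reach: 4.826·exp(−kt) = 4.826·0.7191 = 3.470 µg/L.
Second outfall: C = (31.53·3.470 + 2.070·114.0)/33.60 = 10.28 µg/L.

10.3 µg/L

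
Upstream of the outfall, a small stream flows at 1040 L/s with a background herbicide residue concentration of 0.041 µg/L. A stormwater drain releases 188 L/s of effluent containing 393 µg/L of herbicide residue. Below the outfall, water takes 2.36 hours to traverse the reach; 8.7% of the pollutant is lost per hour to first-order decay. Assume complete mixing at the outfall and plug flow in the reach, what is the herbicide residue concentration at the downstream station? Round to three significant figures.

48.6 µg/L

Mass balance: C = (1040·0.04100 + 188.0·393.0) / 1228 = 73930/1228 = 60.20 µg/L.
8.7%/h lost → k = −ln(1 − 0.087) = 0.09102 h⁻¹.
Decay over the reach: 60.20·exp(−kt) = 60.20·0.8067 = 48.56 µg/L.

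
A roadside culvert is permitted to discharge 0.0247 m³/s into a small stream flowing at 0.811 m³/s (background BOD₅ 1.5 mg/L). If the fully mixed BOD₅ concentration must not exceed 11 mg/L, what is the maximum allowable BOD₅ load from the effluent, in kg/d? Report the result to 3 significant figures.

689 kg/d

Mass balance at the limit: 0.8110·1.500 + 0.02470·Cₑ = 0.8357·11 → Cₑ = 322.9 mg/L.
Load = 0.02470 m³/s × 322.9 g/m³ × 86 400 s/d = 689.1 kg/d.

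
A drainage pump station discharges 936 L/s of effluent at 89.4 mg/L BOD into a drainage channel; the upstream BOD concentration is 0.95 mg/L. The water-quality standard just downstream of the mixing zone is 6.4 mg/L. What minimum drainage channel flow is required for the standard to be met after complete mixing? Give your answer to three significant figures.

Set C_mix = 6.4: (Q·0.9500 + 936.0·89.40) / (Q + 936.0) = 6.4
→ Q = 936.0·(89.40 − 6.4)/(6.4 − 0.9500) = 14250 L/s.

14300 L/s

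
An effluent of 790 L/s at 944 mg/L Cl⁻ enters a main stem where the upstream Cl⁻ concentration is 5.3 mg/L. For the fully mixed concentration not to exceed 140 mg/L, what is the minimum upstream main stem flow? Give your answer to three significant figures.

4720 L/s

Set C_mix = 140: (Q·5.300 + 790.0·944.0) / (Q + 790.0) = 140
→ Q = 790.0·(944.0 − 140)/(140 − 5.300) = 4715 L/s.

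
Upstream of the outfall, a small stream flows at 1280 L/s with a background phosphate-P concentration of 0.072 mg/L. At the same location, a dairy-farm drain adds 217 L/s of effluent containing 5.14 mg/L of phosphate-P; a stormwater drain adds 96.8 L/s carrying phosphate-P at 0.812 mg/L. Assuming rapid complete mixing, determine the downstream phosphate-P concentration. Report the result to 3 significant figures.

0.807 mg/L

Mixed concentration C = ΣQC/ΣQ = (1280·0.07200 + 217.0·5.140 + 96.80·0.8120) / 1594 = 1286/1594 = 0.8070 mg/L.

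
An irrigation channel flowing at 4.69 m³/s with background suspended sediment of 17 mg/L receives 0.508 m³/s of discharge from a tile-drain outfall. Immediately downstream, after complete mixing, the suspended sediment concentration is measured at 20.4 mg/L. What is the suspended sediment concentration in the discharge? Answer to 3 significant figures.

51.8 mg/L

Mass balance: 4.690·17.00 + 0.5080·Cₑ = 5.198·20.40
→ Cₑ = (5.198·20.40 − 4.690·17.00) / 0.5080 = 51.79 mg/L.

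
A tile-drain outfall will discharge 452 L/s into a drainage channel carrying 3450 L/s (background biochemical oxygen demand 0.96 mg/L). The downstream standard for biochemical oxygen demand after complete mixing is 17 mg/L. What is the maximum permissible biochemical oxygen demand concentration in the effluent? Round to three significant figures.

At the limit, (Qr·Cr + Qe·Cₑ)/(Qr + Qe) = 17:
Cₑ = (3902·17 − 3450·0.9600) / 452.0 = 139.4 mg/L.

139 mg/L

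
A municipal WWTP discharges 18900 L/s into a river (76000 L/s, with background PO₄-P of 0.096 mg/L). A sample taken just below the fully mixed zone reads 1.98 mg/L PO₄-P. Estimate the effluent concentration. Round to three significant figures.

Mass balance: 76000·0.09600 + 18900·Cₑ = 94900·1.980
→ Cₑ = (94900·1.980 − 76000·0.09600) / 18900 = 9.556 mg/L.

9.56 mg/L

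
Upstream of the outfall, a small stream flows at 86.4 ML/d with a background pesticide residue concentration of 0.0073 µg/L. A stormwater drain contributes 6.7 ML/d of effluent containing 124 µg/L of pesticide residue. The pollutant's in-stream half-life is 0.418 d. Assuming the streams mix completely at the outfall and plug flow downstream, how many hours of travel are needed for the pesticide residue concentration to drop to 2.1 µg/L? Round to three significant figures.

Mass balance: C = (86.40·0.007300 + 6.700·124.0) / 93.10 = 831.4/93.10 = 8.931 µg/L.
Half-life 0.418 d → k = ln 2 / 0.418 = 1.658 d⁻¹.
8.931·exp(−k·t) = 2.1 → t = ln(8.931/2.1)/k = 75420 s = 20.95 h.

21.0 h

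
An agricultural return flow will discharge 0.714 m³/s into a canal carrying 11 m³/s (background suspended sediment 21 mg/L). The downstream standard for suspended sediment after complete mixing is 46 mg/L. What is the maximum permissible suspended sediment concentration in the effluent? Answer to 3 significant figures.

At the limit, (Qr·Cr + Qe·Cₑ)/(Qr + Qe) = 46:
Cₑ = (11.71·46 − 11.00·21.00) / 0.7140 = 431.2 mg/L.

431 mg/L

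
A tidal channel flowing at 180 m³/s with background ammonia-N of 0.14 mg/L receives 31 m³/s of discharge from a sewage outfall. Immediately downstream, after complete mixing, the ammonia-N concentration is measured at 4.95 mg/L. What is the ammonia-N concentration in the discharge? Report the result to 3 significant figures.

32.9 mg/L

Mass balance: 180.0·0.1400 + 31.00·Cₑ = 211.0·4.950
→ Cₑ = (211.0·4.950 − 180.0·0.1400) / 31.00 = 32.88 mg/L.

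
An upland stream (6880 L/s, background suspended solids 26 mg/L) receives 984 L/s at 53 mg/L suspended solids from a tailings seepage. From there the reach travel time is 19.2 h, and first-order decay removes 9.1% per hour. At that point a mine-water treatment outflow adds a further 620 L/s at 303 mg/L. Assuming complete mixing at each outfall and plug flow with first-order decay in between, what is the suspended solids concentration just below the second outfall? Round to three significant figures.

26.5 mg/L

Conservation of mass: C = (6880·26.00 + 984.0·53.00) / 7864 = 231000/7864 = 29.38 mg/L; combined flow 7864 L/s.
9.1%/h lost → k = −ln(1 − 0.091) = 0.09541 h⁻¹.
First-order decay: C = 29.38·exp(−k·t) = 29.38·0.1601 = 4.704 mg/L.
Second outfall: C = (7864·4.704 + 620.0·303.0)/8484 = 26.50 mg/L.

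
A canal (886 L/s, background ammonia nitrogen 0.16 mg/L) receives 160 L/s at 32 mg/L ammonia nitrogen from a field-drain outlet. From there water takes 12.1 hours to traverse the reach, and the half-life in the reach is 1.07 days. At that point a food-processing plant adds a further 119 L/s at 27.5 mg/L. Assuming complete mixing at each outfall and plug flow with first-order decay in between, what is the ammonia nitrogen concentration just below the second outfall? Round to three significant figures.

Conservation of mass: C = (886.0·0.1600 + 160.0·32.00) / 1046 = 5262/1046 = 5.030 mg/L; combined flow 1046 L/s.
Half-life 1.07 d → k = ln 2 / 1.07 = 0.6478 d⁻¹.
First-order decay: C = 5.030·exp(−k·t) = 5.030·0.7214 = 3.629 mg/L.
Second outfall: C = (1046·3.629 + 119.0·27.50)/1165 = 6.067 mg/L.

6.07 mg/L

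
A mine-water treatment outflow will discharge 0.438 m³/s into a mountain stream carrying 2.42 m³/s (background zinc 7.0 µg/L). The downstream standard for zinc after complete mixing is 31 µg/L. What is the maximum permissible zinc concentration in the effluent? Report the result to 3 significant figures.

At the limit, (Qr·Cr + Qe·Cₑ)/(Qr + Qe) = 31:
Cₑ = (2.858·31 − 2.420·7.000) / 0.4380 = 163.6 µg/L.

164 µg/L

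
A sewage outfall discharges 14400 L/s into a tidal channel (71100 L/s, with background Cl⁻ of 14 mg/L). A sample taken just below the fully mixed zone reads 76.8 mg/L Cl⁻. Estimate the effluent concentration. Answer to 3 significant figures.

Mass balance: 71100·14.00 + 14400·Cₑ = 85500·76.80
→ Cₑ = (85500·76.80 − 71100·14.00) / 14400 = 386.9 mg/L.

387 mg/L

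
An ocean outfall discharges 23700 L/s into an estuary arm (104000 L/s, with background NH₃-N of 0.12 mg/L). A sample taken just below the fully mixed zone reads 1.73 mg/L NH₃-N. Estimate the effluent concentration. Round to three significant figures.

8.79 mg/L

Mass balance: 104000·0.1200 + 23700·Cₑ = 127700·1.730
→ Cₑ = (127700·1.730 − 104000·0.1200) / 23700 = 8.795 mg/L.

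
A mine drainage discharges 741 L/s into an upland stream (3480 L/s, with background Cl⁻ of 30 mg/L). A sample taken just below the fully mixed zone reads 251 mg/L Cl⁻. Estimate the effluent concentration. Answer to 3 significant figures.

1290 mg/L

Mass balance: 3480·30.00 + 741.0·Cₑ = 4221·251.0
→ Cₑ = (4221·251.0 − 3480·30.00) / 741.0 = 1289 mg/L.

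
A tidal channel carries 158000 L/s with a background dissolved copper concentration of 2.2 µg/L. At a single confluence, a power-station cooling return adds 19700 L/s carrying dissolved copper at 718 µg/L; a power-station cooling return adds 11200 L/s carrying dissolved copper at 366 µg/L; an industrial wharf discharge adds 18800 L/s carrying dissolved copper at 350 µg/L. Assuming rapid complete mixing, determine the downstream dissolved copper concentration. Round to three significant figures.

After mixing, C = (158000·2.200 + 19700·718.0 + 11200·366.0 + 18800·350.0) / 207700 = 25170000/207700 = 121.2 µg/L.

121 µg/L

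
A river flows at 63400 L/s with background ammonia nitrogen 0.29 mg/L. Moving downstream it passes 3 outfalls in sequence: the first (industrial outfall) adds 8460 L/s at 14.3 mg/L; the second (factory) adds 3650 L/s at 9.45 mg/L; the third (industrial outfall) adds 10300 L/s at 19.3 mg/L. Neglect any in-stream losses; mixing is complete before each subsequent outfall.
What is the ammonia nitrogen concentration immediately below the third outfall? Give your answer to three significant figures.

Below outfall 1: Q → 71860 L/s, C = (63400·0.2900 + 8460·14.30)/71860 = 1.939 mg/L.
Below outfall 2: Q → 75510 L/s, C = (71860·1.939 + 3650·9.450)/75510 = 2.302 mg/L.
Below outfall 3: Q → 85810 L/s, C = (75510·2.302 + 10300·19.30)/85810 = 4.343 mg/L.

4.34 mg/L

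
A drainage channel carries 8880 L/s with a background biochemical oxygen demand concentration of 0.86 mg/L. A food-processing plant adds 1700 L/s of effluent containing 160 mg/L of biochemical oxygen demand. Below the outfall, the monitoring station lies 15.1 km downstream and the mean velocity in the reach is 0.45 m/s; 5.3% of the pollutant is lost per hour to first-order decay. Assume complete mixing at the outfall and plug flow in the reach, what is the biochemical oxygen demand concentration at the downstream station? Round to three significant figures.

Conservation of mass: C = (8880·0.8600 + 1700·160.0) / 10580 = 279600/10580 = 26.43 mg/L.
Travel time t = 15.1·1000 / 0.45 = 33560 s = 9.321 h.
5.3%/h lost → k = −ln(1 − 0.053) = 0.05446 h⁻¹.
Applying C = C₀e^(−kt): 26.43 × 0.6019 = 15.91 mg/L.

15.9 mg/L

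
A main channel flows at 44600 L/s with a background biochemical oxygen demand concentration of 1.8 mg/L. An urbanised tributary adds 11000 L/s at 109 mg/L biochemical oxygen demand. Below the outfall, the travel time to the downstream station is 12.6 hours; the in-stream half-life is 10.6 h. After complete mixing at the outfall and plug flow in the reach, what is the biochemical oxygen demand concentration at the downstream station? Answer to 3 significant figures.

10.1 mg/L

Conservation of mass: C = (44600·1.800 + 11000·109.0) / 55600 = 1279000/55600 = 23.01 mg/L.
Half-life 10.6 h → k = ln 2 / 10.6 = 0.06539 h⁻¹ = 1.569 d⁻¹.
First-order decay: C = 23.01·exp(−k·t) = 23.01·0.4387 = 10.09 mg/L.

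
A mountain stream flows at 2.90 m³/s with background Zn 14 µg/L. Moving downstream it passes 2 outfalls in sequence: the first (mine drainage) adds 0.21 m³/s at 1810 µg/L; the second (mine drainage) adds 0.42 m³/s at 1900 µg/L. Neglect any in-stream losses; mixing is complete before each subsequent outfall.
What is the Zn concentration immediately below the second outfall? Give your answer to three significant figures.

345 µg/L

Outfall 1: combined Q = 3.110 m³/s; C = (2.900·14.00 + 0.2100·1810)/3.110 = 135.3 µg/L.
Outfall 2: combined Q = 3.530 m³/s; C = (3.110·135.3 + 0.4200·1900)/3.530 = 345.2 µg/L.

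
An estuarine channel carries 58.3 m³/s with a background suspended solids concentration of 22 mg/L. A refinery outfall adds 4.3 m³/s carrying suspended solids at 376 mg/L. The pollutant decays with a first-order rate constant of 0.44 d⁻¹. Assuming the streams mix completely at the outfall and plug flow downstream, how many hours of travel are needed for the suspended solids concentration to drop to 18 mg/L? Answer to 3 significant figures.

51.6 h

Conservation of mass: C = (58.30·22.00 + 4.300·376.0) / 62.60 = 2899/62.60 = 46.32 mg/L.
46.32·exp(−k·t) = 18 → t = ln(46.32/18)/k = 185600 s = 51.55 h.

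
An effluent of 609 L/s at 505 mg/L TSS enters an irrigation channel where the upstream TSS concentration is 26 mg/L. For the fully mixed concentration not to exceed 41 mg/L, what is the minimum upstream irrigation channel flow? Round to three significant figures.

Set C_mix = 41: (Q·26.00 + 609.0·505.0) / (Q + 609.0) = 41
→ Q = 609.0·(505.0 − 41)/(41 − 26.00) = 18840 L/s.

18800 L/s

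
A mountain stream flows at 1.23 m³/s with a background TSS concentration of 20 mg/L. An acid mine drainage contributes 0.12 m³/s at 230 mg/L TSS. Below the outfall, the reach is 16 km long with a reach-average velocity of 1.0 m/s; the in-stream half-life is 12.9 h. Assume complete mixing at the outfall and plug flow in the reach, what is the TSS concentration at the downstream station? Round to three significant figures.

After mixing, C = (1.230·20.00 + 0.1200·230.0) / 1.350 = 52.20/1.350 = 38.67 mg/L.
Travel time t = 16·1000 / 1.0 = 16000 s = 4.444 h.
Half-life 12.9 h → k = ln 2 / 12.9 = 0.05373 h⁻¹ = 1.290 d⁻¹.
First-order decay: C = 38.67·exp(−k·t) = 38.67·0.7876 = 30.45 mg/L.

30.5 mg/L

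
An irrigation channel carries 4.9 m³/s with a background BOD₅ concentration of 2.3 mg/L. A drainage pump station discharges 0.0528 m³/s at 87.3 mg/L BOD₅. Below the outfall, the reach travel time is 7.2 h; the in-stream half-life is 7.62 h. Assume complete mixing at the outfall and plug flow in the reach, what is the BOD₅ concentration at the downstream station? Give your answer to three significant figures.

Flow-weighted average: C = (4.900·2.300 + 0.05280·87.30) / 4.953 = 15.88/4.953 = 3.206 mg/L.
Half-life 7.62 h → k = ln 2 / 7.62 = 0.09096 h⁻¹ = 2.183 d⁻¹.
First-order decay: C = 3.206·exp(−k·t) = 3.206·0.5195 = 1.666 mg/L.

1.67 mg/L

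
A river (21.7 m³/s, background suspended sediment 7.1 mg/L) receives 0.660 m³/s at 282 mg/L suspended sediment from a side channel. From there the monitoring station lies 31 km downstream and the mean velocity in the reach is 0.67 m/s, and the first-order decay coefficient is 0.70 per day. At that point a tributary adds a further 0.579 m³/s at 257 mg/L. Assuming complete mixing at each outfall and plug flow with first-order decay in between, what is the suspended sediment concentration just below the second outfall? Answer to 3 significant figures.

Mass balance: C = (21.70·7.100 + 0.6600·282.0) / 22.36 = 340.2/22.36 = 15.21 mg/L; combined flow 22.36 m³/s.
Travel time t = 31·1000 / 0.67 = 46270 s = 12.85 h.
Decay over the reach: 15.21·exp(−kt) = 15.21·0.6874 = 10.46 mg/L.
Second outfall: C = (22.36·10.46 + 0.5790·257.0)/22.94 = 16.68 mg/L.

16.7 mg/L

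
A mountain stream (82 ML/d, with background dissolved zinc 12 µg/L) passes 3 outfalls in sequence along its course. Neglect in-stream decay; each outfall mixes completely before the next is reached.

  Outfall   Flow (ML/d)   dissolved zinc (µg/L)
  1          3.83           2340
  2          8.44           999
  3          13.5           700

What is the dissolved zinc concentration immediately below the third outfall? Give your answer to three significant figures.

258 µg/L

Outfall 1: combined Q = 85.83 ML/d; C = (82.00·12.00 + 3.830·2340)/85.83 = 115.9 µg/L.
Outfall 2: combined Q = 94.27 ML/d; C = (85.83·115.9 + 8.440·999.0)/94.27 = 194.9 µg/L.
Outfall 3: combined Q = 107.8 ML/d; C = (94.27·194.9 + 13.50·700.0)/107.8 = 258.2 µg/L.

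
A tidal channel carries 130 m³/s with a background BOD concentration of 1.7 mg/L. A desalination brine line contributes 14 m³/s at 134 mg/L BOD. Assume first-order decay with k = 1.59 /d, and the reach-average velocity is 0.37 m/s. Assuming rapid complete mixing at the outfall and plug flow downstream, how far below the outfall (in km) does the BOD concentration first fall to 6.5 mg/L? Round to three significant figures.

Mixed concentration C = ΣQC/ΣQ = (130.0·1.700 + 14.00·134.0) / 144.0 = 2097/144.0 = 14.56 mg/L.
Set 14.56·exp(−k·t) = 6.5 → t = ln(14.56/6.5)/k = 43830 s = 12.18 h.
Distance = v·t = 0.37·43830 = 16220 m = 16.22 km.

16.2 km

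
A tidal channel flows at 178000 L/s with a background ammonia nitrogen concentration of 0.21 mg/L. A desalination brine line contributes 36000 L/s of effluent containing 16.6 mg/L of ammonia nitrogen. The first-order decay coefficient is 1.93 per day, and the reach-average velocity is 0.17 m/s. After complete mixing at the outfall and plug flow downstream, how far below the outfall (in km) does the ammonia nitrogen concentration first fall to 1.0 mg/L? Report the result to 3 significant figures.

8.28 km

Flow-weighted average: C = (178000·0.2100 + 36000·16.60) / 214000 = 635000/214000 = 2.967 mg/L.
Set 2.967·exp(−k·t) = 1.0 → t = ln(2.967/1.0)/k = 48690 s = 13.52 h.
Distance = v·t = 0.17·48690 = 8277 m = 8.277 km.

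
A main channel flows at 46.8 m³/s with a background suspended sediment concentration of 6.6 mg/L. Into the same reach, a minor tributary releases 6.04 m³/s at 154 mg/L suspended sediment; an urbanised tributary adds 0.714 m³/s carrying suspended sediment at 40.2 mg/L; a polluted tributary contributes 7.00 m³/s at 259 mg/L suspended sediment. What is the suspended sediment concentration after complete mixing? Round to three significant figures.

Mass balance: C = (46.80·6.600 + 6.040·154.0 + 0.7140·40.20 + 7.000·259.0) / 60.55 = 3081/60.55 = 50.88 mg/L.

50.9 mg/L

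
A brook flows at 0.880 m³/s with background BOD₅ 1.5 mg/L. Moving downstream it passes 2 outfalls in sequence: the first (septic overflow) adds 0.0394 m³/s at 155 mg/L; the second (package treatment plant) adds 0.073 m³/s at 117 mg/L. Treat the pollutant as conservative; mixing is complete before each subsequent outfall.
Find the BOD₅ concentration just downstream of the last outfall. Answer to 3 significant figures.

After outfall 1: Q = 0.8800 + 0.03940 = 0.9194 m³/s; C = (0.8800·1.500 + 0.03940·155.0)/0.9194 = 8.078 mg/L.
After outfall 2: Q = 0.9194 + 0.07300 = 0.9924 m³/s; C = (0.9194·8.078 + 0.07300·117.0)/0.9924 = 16.09 mg/L.

16.1 mg/L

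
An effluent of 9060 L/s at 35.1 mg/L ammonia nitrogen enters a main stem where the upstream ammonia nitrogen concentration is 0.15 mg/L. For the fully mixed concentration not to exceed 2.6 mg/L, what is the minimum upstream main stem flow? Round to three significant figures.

120000 L/s

Set C_mix = 2.6: (Q·0.1500 + 9060·35.10) / (Q + 9060) = 2.6
→ Q = 9060·(35.10 − 2.6)/(2.6 − 0.1500) = 120200 L/s.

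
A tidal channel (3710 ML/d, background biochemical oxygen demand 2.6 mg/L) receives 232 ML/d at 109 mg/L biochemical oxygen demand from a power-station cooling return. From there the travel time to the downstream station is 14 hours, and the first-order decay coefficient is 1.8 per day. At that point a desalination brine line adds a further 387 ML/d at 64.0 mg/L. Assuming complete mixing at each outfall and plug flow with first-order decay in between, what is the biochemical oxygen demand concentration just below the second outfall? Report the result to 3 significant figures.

8.55 mg/L

Mass balance: C = (3710·2.600 + 232.0·109.0) / 3942 = 34930/3942 = 8.862 mg/L; combined flow 3942 ML/d.
After decay, C = 8.862 × e^(−kt) = 8.862 × 0.3499 = 3.101 mg/L.
At the second outfall, C = (3942·3.101 + 387.0·64.00) / (3942 + 387.0) = 8.545 mg/L.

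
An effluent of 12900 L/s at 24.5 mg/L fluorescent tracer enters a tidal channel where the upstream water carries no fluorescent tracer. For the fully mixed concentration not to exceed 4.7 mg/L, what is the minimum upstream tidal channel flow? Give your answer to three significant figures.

54300 L/s

Set C_mix = 4.7: (Q·0 + 12900·24.50) / (Q + 12900) = 4.7
→ Q = 12900·(24.50 − 4.7)/(4.7 − 0) = 54340 L/s.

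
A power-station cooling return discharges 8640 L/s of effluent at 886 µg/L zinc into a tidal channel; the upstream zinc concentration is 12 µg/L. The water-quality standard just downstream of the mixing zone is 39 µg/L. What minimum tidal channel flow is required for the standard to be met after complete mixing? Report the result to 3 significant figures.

271000 L/s

Set C_mix = 39: (Q·12.00 + 8640·886.0) / (Q + 8640) = 39
→ Q = 8640·(886.0 − 39)/(39 − 12.00) = 271000 L/s.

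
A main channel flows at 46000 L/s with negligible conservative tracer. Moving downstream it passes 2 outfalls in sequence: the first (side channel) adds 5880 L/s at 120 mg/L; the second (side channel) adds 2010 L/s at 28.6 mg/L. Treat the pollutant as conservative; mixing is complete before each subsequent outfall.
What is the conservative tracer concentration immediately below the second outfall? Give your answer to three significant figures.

Below outfall 1: Q → 51880 L/s, C = (46000·0 + 5880·120.0)/51880 = 13.60 mg/L.
Below outfall 2: Q → 53890 L/s, C = (51880·13.60 + 2010·28.60)/53890 = 14.16 mg/L.

14.2 mg/L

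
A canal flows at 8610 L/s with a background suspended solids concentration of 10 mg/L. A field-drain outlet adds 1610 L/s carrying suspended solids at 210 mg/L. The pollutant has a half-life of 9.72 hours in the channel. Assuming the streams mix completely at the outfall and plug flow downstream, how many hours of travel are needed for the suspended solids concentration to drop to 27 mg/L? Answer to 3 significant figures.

After mixing, C = (8610·10.00 + 1610·210.0) / 10220 = 424200/10220 = 41.51 mg/L.
Half-life 9.72 h → k = ln 2 / 9.72 = 0.07131 h⁻¹ = 1.711 d⁻¹.
41.51·exp(−k·t) = 27 → t = ln(41.51/27)/k = 21710 s = 6.030 h.

6.03 h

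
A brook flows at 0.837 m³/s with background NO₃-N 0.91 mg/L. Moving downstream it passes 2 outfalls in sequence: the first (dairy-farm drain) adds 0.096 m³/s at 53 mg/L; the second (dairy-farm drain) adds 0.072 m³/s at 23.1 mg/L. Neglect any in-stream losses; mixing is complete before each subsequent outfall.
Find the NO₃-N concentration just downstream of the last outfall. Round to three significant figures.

7.48 mg/L

Outfall 1: combined Q = 0.9330 m³/s; C = (0.8370·0.9100 + 0.09600·53.00)/0.9330 = 6.270 mg/L.
Outfall 2: combined Q = 1.005 m³/s; C = (0.9330·6.270 + 0.07200·23.10)/1.005 = 7.475 mg/L.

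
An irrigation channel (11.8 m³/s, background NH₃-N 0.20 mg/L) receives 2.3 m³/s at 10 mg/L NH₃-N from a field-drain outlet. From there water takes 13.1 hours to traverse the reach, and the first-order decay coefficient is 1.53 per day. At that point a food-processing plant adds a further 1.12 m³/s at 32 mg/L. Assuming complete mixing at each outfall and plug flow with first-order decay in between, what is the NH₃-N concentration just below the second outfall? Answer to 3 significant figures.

3.08 mg/L

After mixing, C = (11.80·0.2000 + 2.300·10.00) / 14.10 = 25.36/14.10 = 1.799 mg/L; combined flow 14.10 m³/s.
First-order decay: C = 1.799·exp(−k·t) = 1.799·0.4338 = 0.7803 mg/L.
At the second outfall, C = (14.10·0.7803 + 1.120·32.00) / (14.10 + 1.120) = 3.078 mg/L.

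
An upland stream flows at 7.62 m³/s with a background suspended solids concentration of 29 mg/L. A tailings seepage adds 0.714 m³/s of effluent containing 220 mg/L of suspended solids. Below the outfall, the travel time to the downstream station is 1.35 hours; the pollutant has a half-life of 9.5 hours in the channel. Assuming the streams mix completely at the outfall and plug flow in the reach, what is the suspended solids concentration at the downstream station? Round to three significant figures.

Mass balance: C = (7.620·29.00 + 0.7140·220.0) / 8.334 = 378.1/8.334 = 45.36 mg/L.
Half-life 9.5 h → k = ln 2 / 9.5 = 0.07296 h⁻¹ = 1.751 d⁻¹.
After decay, C = 45.36 × e^(−kt) = 45.36 × 0.9062 = 41.11 mg/L.

41.1 mg/L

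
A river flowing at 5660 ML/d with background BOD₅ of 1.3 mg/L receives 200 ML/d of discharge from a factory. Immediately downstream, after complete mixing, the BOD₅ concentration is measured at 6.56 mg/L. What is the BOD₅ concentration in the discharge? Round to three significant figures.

155 mg/L

Mass balance: 5660·1.300 + 200.0·Cₑ = 5860·6.560
→ Cₑ = (5860·6.560 − 5660·1.300) / 200.0 = 155.4 mg/L.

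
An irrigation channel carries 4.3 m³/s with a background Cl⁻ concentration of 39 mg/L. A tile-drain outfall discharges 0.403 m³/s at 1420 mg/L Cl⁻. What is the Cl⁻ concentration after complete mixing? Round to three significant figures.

Flow-weighted average: C = (4.300·39.00 + 0.4030·1420) / 4.703 = 740.0/4.703 = 157.3 mg/L.

157 mg/L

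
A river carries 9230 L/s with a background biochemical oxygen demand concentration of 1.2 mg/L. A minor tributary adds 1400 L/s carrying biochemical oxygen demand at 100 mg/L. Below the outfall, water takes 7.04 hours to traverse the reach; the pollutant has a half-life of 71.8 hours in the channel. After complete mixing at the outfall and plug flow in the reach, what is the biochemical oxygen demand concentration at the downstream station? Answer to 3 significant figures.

After mixing, C = (9230·1.200 + 1400·100.0) / 10630 = 151100/10630 = 14.21 mg/L.
Half-life 71.8 h → k = ln 2 / 71.8 = 0.009654 h⁻¹ = 0.2317 d⁻¹.
Applying C = C₀e^(−kt): 14.21 × 0.9343 = 13.28 mg/L.

13.3 mg/L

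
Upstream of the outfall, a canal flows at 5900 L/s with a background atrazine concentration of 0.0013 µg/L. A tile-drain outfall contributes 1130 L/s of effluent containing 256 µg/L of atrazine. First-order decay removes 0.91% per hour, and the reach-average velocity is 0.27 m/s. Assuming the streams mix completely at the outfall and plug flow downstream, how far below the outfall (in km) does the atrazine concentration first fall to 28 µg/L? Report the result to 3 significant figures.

40.9 km

After mixing, C = (5900·0.001300 + 1130·256.0) / 7030 = 289300/7030 = 41.15 µg/L.
0.91%/h lost → k = −ln(1 − 0.0091) = 0.009142 h⁻¹.
Set 41.15·exp(−k·t) = 28 → t = ln(41.15/28)/k = 151600 s = 42.12 h.
Distance = v·t = 0.27·151600 = 40940 m = 40.94 km.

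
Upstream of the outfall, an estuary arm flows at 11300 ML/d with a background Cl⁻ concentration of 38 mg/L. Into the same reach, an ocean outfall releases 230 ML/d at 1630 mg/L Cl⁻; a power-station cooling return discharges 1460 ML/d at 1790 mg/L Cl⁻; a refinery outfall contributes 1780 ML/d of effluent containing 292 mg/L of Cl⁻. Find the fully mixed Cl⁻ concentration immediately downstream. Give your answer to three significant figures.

Flow-weighted average: C = (11300·38.00 + 230.0·1630 + 1460·1790 + 1780·292.0) / 14770 = 3937000/14770 = 266.6 mg/L.

267 mg/L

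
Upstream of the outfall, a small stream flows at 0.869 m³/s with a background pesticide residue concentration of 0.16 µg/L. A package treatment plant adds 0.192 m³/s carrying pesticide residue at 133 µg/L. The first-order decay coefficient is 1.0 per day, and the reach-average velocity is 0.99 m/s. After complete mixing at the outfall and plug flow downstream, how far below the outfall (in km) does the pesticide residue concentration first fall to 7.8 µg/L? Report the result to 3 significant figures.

Mixed concentration C = ΣQC/ΣQ = (0.8690·0.1600 + 0.1920·133.0) / 1.061 = 25.68/1.061 = 24.20 µg/L.
Set 24.20·exp(−k·t) = 7.8 → t = ln(24.20/7.8)/k = 97820 s = 27.17 h.
Distance = v·t = 0.99·97820 = 96840 m = 96.84 km.

96.8 km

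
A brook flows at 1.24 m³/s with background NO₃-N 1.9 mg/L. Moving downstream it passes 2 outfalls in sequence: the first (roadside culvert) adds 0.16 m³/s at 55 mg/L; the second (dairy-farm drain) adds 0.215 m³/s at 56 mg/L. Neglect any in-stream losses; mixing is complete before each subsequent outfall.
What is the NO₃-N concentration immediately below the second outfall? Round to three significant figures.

After outfall 1: Q = 1.240 + 0.1600 = 1.400 m³/s; C = (1.240·1.900 + 0.1600·55.00)/1.400 = 7.969 mg/L.
After outfall 2: Q = 1.400 + 0.2150 = 1.615 m³/s; C = (1.400·7.969 + 0.2150·56.00)/1.615 = 14.36 mg/L.

14.4 mg/L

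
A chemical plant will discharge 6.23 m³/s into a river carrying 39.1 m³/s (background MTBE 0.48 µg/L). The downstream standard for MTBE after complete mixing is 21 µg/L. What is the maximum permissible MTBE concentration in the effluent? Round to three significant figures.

At the limit, (Qr·Cr + Qe·Cₑ)/(Qr + Qe) = 21:
Cₑ = (45.33·21 − 39.10·0.4800) / 6.230 = 149.8 µg/L.

150 µg/L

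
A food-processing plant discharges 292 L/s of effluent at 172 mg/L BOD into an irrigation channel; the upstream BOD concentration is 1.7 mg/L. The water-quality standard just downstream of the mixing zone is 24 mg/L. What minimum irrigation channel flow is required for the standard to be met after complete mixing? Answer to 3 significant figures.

Set C_mix = 24: (Q·1.700 + 292.0·172.0) / (Q + 292.0) = 24
→ Q = 292.0·(172.0 − 24)/(24 − 1.700) = 1938 L/s.

1940 L/s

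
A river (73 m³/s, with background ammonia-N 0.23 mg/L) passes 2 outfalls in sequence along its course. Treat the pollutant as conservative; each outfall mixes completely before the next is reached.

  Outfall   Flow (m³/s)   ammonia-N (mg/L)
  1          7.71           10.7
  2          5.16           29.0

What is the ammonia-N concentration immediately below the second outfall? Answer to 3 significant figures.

2.90 mg/L

After outfall 1: Q = 73.00 + 7.710 = 80.71 m³/s; C = (73.00·0.2300 + 7.710·10.70)/80.71 = 1.230 mg/L.
After outfall 2: Q = 80.71 + 5.160 = 85.87 m³/s; C = (80.71·1.230 + 5.160·29.00)/85.87 = 2.899 mg/L.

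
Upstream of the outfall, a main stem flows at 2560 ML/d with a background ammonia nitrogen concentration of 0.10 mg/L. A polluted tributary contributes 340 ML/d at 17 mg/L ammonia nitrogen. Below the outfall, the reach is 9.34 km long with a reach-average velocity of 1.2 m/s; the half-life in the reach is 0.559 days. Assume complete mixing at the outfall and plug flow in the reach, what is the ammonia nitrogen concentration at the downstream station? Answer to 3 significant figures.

1.86 mg/L

Mass balance: C = (2560·0.1000 + 340.0·17.00) / 2900 = 6036/2900 = 2.081 mg/L.
Travel time t = 9.34·1000 / 1.2 = 7783 s = 2.162 h.
Half-life 0.559 d → k = ln 2 / 0.559 = 1.240 d⁻¹.
First-order decay: C = 2.081·exp(−k·t) = 2.081·0.8943 = 1.861 mg/L.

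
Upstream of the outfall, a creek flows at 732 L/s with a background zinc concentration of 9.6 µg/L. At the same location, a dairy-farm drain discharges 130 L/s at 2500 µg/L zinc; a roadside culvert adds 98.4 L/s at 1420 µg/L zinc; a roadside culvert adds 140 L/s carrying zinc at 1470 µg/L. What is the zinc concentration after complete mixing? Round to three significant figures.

Mass balance: C = (732.0·9.600 + 130.0·2500 + 98.40·1420 + 140.0·1470) / 1100 = 677600/1100 = 615.7 µg/L.

616 µg/L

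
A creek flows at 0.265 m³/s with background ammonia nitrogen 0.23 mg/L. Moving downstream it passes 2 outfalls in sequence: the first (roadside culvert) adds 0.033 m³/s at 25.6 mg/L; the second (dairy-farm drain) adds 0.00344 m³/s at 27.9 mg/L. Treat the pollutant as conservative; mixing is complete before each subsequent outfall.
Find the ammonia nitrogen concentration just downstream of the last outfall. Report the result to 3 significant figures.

Below outfall 1: Q → 0.2980 m³/s, C = (0.2650·0.2300 + 0.03300·25.60)/0.2980 = 3.039 mg/L.
Below outfall 2: Q → 0.3014 m³/s, C = (0.2980·3.039 + 0.003440·27.90)/0.3014 = 3.323 mg/L.

3.32 mg/L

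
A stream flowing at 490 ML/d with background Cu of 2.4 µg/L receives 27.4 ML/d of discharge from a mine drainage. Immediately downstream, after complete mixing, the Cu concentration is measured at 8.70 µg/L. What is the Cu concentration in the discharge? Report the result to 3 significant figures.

121 µg/L

Mass balance: 490.0·2.400 + 27.40·Cₑ = 517.4·8.700
→ Cₑ = (517.4·8.700 − 490.0·2.400) / 27.40 = 121.4 µg/L.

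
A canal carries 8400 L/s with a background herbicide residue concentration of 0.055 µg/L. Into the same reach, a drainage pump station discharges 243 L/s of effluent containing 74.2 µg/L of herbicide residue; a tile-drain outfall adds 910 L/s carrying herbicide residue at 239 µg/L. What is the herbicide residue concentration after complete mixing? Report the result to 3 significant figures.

Mixed concentration C = ΣQC/ΣQ = (8400·0.05500 + 243.0·74.20 + 910.0·239.0) / 9553 = 236000/9553 = 24.70 µg/L.

24.7 µg/L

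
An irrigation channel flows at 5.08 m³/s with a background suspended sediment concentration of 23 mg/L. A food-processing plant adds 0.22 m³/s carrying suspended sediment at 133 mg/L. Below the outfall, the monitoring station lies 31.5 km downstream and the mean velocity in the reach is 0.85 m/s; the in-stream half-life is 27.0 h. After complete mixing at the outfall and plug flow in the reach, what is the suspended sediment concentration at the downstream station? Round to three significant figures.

21.2 mg/L

After mixing, C = (5.080·23.00 + 0.2200·133.0) / 5.300 = 146.1/5.300 = 27.57 mg/L.
Travel time t = 31.5·1000 / 0.85 = 37060 s = 10.29 h.
Half-life 27.0 h → k = ln 2 / 27.0 = 0.02567 h⁻¹ = 0.6161 d⁻¹.
First-order decay: C = 27.57·exp(−k·t) = 27.57·0.7678 = 21.16 mg/L.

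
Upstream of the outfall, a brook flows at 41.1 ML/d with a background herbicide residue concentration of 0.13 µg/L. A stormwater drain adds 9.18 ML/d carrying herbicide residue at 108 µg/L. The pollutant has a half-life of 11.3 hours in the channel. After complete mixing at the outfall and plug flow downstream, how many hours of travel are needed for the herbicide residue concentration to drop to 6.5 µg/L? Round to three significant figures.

Mixed concentration C = ΣQC/ΣQ = (41.10·0.1300 + 9.180·108.0) / 50.28 = 996.8/50.28 = 19.82 µg/L.
Half-life 11.3 h → k = ln 2 / 11.3 = 0.06134 h⁻¹ = 1.472 d⁻¹.
19.82·exp(−k·t) = 6.5 → t = ln(19.82/6.5)/k = 65450 s = 18.18 h.

18.2 h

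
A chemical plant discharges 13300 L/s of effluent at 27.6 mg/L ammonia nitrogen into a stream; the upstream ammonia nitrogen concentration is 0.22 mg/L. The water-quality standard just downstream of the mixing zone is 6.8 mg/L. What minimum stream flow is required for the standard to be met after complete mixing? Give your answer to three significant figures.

42000 L/s

Set C_mix = 6.8: (Q·0.2200 + 13300·27.60) / (Q + 13300) = 6.8
→ Q = 13300·(27.60 − 6.8)/(6.8 − 0.2200) = 42040 L/s.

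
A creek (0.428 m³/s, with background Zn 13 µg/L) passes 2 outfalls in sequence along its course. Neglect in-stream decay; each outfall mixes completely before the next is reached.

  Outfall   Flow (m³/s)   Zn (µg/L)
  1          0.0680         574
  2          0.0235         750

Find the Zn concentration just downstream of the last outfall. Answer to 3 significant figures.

Outfall 1: combined Q = 0.4960 m³/s; C = (0.4280·13.00 + 0.06800·574.0)/0.4960 = 89.91 µg/L.
Outfall 2: combined Q = 0.5195 m³/s; C = (0.4960·89.91 + 0.02350·750.0)/0.5195 = 119.8 µg/L.

120 µg/L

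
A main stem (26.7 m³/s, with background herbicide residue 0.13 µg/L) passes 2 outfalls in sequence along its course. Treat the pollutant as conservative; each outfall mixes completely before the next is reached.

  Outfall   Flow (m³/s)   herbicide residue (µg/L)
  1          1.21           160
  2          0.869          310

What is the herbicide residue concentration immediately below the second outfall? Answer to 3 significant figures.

Outfall 1: combined Q = 27.91 m³/s; C = (26.70·0.1300 + 1.210·160.0)/27.91 = 7.061 µg/L.
Outfall 2: combined Q = 28.78 m³/s; C = (27.91·7.061 + 0.8690·310.0)/28.78 = 16.21 µg/L.

16.2 µg/L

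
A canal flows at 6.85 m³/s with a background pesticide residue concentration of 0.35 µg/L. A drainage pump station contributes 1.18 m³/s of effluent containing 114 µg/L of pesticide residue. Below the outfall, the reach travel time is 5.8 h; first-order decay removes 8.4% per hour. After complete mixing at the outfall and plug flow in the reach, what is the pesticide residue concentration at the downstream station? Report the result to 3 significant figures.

After mixing, C = (6.850·0.3500 + 1.180·114.0) / 8.030 = 136.9/8.030 = 17.05 µg/L.
8.4%/h lost → k = −ln(1 − 0.084) = 0.08774 h⁻¹.
First-order decay: C = 17.05·exp(−k·t) = 17.05·0.6012 = 10.25 µg/L.

10.3 µg/L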